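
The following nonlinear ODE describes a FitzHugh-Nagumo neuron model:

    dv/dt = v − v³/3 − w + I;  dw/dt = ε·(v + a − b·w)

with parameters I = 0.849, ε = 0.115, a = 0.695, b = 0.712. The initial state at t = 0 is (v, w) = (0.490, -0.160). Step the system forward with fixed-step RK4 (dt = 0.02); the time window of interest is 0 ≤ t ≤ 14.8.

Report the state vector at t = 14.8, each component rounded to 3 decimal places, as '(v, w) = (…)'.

(v, w) = (-1.868, 1.426)

t=0.000: state=(0.490, -0.160)
step 1 (dt=0.02): k1=(1.460, 0.149), k2=(1.469, 0.151), k3=(1.469, 0.151), k4=(1.479, 0.153); state += dt/6·(k1+2k2+2k3+k4)
t=0.020: state=(0.519, -0.157)
t=0.040: state=(0.549, -0.154)
t=0.060: state=(0.579, -0.151)
continuing one RK4 step at a time; state shown every 25 steps (Δt=0.5):
t=0.500: state=(1.276, -0.065)
t=1.000: state=(1.812, 0.066)
t=1.500: state=(1.962, 0.210)
t=2.000: state=(1.961, 0.352)
t=2.500: state=(1.924, 0.486)
t=3.000: state=(1.878, 0.613)
t=3.500: state=(1.830, 0.732)
t=4.000: state=(1.782, 0.844)
t=4.500: state=(1.732, 0.948)
t=5.000: state=(1.682, 1.045)
t=5.500: state=(1.631, 1.136)
t=6.000: state=(1.579, 1.220)
t=6.500: state=(1.526, 1.298)
t=7.000: state=(1.472, 1.369)
t=7.500: state=(1.415, 1.435)
t=8.000: state=(1.356, 1.494)
t=8.500: state=(1.294, 1.548)
t=9.000: state=(1.228, 1.596)
t=9.500: state=(1.157, 1.639)
t=10.000: state=(1.078, 1.675)
t=10.500: state=(0.990, 1.705)
t=11.000: state=(0.887, 1.729)
t=11.500: state=(0.761, 1.745)
t=12.000: state=(0.598, 1.753)
t=12.500: state=(0.371, 1.749)
t=13.000: state=(0.029, 1.730)
t=13.500: state=(-0.508, 1.688)
t=14.000: state=(-1.215, 1.611)
t=14.500: state=(-1.735, 1.500)
t=14.800: state=(-1.868, 1.426)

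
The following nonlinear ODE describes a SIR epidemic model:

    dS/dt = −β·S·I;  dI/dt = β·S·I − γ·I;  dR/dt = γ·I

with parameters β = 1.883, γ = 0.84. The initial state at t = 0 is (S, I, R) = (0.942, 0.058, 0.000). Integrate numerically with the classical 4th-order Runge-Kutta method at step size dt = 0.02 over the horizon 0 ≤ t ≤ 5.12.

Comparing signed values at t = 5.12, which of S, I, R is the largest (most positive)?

t=0.000: state=(0.942, 0.058, 0.000)
step 1 (dt=0.02): k1=(-0.103, 0.054, 0.049), k2=(-0.104, 0.055, 0.049), k3=(-0.104, 0.055, 0.049), k4=(-0.105, 0.055, 0.050); state += dt/6·(k1+2k2+2k3+k4)
t=0.020: state=(0.940, 0.059, 0.001)
t=0.040: state=(0.938, 0.060, 0.002)
t=0.060: state=(0.936, 0.061, 0.003)
continuing one RK4 step at a time; state shown every 10 steps (Δt=0.2):
t=0.200: state=(0.920, 0.070, 0.011)
t=0.400: state=(0.894, 0.083, 0.023)
t=0.600: state=(0.864, 0.097, 0.039)
t=0.800: state=(0.830, 0.113, 0.056)
t=1.000: state=(0.793, 0.130, 0.077)
t=1.200: state=(0.753, 0.147, 0.100)
t=1.400: state=(0.710, 0.164, 0.126)
t=1.600: state=(0.665, 0.180, 0.155)
t=1.800: state=(0.620, 0.193, 0.186)
t=2.000: state=(0.575, 0.205, 0.220)
t=2.200: state=(0.532, 0.213, 0.255)
t=2.400: state=(0.490, 0.218, 0.291)
t=2.600: state=(0.451, 0.220, 0.328)
t=2.800: state=(0.415, 0.219, 0.365)
t=3.000: state=(0.383, 0.215, 0.402)
t=3.200: state=(0.353, 0.209, 0.437)
t=3.400: state=(0.327, 0.201, 0.472)
t=3.600: state=(0.304, 0.191, 0.505)
t=3.800: state=(0.283, 0.181, 0.536)
t=4.000: state=(0.265, 0.169, 0.566)
t=4.200: state=(0.249, 0.158, 0.593)
t=4.400: state=(0.235, 0.146, 0.619)
t=4.600: state=(0.223, 0.135, 0.642)
t=4.800: state=(0.213, 0.123, 0.664)
t=5.000: state=(0.203, 0.113, 0.684)
t=5.120: state=(0.198, 0.107, 0.695)
compare at T: S=0.198, I=0.107, R=0.695

largest component: R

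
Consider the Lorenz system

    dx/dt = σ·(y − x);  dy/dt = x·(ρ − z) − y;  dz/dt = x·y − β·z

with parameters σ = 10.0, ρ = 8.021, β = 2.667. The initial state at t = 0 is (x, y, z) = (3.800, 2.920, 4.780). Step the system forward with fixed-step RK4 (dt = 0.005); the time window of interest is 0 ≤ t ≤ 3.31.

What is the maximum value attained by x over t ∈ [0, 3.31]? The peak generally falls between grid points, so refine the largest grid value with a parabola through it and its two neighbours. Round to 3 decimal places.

t=0.000: state=(3.800, 2.920, 4.780)
step 1 (dt=0.005): k1=(-8.800, 9.396, -1.652), k2=(-8.345, 9.317, -1.617), k3=(-8.358, 9.320, -1.614), k4=(-7.916, 9.244, -1.578); state += dt/6·(k1+2k2+2k3+k4)
t=0.005: state=(3.758, 2.967, 4.772)
t=0.010: state=(3.721, 3.012, 4.764)
t=0.015: state=(3.687, 3.058, 4.757)
continuing one RK4 step at a time; state shown every 40 steps (Δt=0.2):
t=0.200: state=(3.980, 4.545, 4.994)
t=0.400: state=(5.141, 5.573, 6.689)
t=0.600: state=(5.239, 4.901, 8.335)
t=0.800: state=(4.252, 3.757, 7.999)
t=1.000: state=(3.624, 3.511, 6.808)
t=1.200: state=(3.752, 3.964, 6.093)
t=1.400: state=(4.322, 4.632, 6.298)
t=1.600: state=(4.776, 4.873, 7.139)
t=1.800: state=(4.657, 4.469, 7.647)
t=2.000: state=(4.225, 4.031, 7.371)
t=2.200: state=(4.006, 3.990, 6.835)
t=2.400: state=(4.132, 4.255, 6.597)
t=2.600: state=(4.405, 4.528, 6.802)
t=2.800: state=(4.539, 4.540, 7.170)
t=3.000: state=(4.428, 4.334, 7.296)
t=3.200: state=(4.245, 4.175, 7.118)
t=3.310: state=(4.192, 4.168, 6.982)
largest grid value and its neighbours: x(0.505)=5.39482, x(0.510)=5.39575, x(0.515)=5.39562
parabola through these three points peaks at t≈0.512 with x≈5.39583

max x = 5.396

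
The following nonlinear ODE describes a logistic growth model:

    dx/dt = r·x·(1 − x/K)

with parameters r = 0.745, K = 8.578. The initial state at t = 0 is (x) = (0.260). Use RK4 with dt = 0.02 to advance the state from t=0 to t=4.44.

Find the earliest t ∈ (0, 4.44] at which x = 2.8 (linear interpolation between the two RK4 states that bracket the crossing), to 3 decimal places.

t = 3.679

t=0.000: state=(0.260)
step 1 (dt=0.02): k1=(0.188), k2=(0.189), k3=(0.189), k4=(0.190); state += dt/6·(k1+2k2+2k3+k4)
t=0.020: state=(0.264)
t=0.040: state=(0.268)
t=0.060: state=(0.272)
continuing one RK4 step at a time; state shown every 10 steps (Δt=0.2):
t=0.200: state=(0.300)
t=0.400: state=(0.347)
t=0.600: state=(0.400)
t=0.800: state=(0.460)
t=1.000: state=(0.530)
t=1.200: state=(0.609)
t=1.400: state=(0.699)
t=1.600: state=(0.801)
t=1.800: state=(0.916)
t=2.000: state=(1.045)
t=2.200: state=(1.189)
t=2.400: state=(1.350)
t=2.600: state=(1.529)
t=2.800: state=(1.725)
t=3.000: state=(1.939)
t=3.200: state=(2.172)
t=3.400: state=(2.423)
t=3.600: state=(2.690)
t=3.660: state=(2.773)
next step: t=3.680: state=(2.801) — x has crossed 2.8
linear interpolation between t=3.660 (2.77299) and t=3.680 (2.80102) → t≈3.679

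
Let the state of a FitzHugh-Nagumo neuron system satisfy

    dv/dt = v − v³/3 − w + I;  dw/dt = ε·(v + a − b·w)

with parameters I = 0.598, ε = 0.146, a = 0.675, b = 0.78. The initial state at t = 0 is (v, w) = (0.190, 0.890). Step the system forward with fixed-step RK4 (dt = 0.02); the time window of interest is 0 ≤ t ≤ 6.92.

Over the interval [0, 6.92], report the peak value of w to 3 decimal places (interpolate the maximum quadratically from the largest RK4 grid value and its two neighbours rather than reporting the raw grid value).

t=0.000: state=(0.190, 0.890)
step 1 (dt=0.02): k1=(-0.104, 0.025), k2=(-0.106, 0.025), k3=(-0.106, 0.025), k4=(-0.107, 0.025); state += dt/6·(k1+2k2+2k3+k4)
t=0.020: state=(0.188, 0.890)
t=0.040: state=(0.186, 0.891)
t=0.060: state=(0.184, 0.891)
continuing one RK4 step at a time; state shown every 25 steps (Δt=0.5):
t=0.500: state=(0.120, 0.900)
t=1.000: state=(0.000, 0.902)
t=1.500: state=(-0.195, 0.894)
t=2.000: state=(-0.499, 0.868)
t=2.500: state=(-0.910, 0.819)
t=3.000: state=(-1.319, 0.741)
t=3.500: state=(-1.573, 0.644)
t=4.000: state=(-1.664, 0.541)
t=4.500: state=(-1.668, 0.440)
t=5.000: state=(-1.638, 0.347)
t=5.500: state=(-1.594, 0.261)
t=6.000: state=(-1.545, 0.183)
t=6.500: state=(-1.494, 0.113)
t=6.920: state=(-1.451, 0.060)
largest grid value and its neighbours: w(0.880)=0.90269, w(0.900)=0.90270, w(0.920)=0.90269
parabola through these three points peaks at t≈0.900 with w≈0.90270

max w = 0.903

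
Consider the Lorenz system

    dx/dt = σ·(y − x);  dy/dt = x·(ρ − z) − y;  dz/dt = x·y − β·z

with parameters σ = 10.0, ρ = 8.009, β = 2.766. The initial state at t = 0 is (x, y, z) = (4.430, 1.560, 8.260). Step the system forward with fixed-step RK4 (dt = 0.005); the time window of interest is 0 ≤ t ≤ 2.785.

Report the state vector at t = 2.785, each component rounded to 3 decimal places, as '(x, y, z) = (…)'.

(x, y, z) = (4.143, 4.320, 6.417)

t=0.000: state=(4.430, 1.560, 8.260)
step 1 (dt=0.005): k1=(-28.700, -2.672, -15.936), k2=(-28.049, -2.474, -15.967), k3=(-28.061, -2.474, -15.962), k4=(-27.421, -2.282, -15.988); state += dt/6·(k1+2k2+2k3+k4)
t=0.005: state=(4.290, 1.548, 8.180)
t=0.010: state=(4.156, 1.537, 8.100)
t=0.015: state=(4.028, 1.528, 8.020)
continuing one RK4 step at a time; state shown every 20 steps (Δt=0.1):
t=0.100: state=(2.596, 1.565, 6.707)
t=0.200: state=(2.035, 1.834, 5.415)
t=0.300: state=(2.054, 2.254, 4.466)
t=0.400: state=(2.391, 2.854, 3.880)
t=0.500: state=(2.970, 3.662, 3.707)
t=0.600: state=(3.763, 4.646, 4.044)
t=0.700: state=(4.689, 5.621, 4.990)
t=0.800: state=(5.523, 6.198, 6.474)
t=0.900: state=(5.921, 6.000, 8.023)
t=1.000: state=(5.670, 5.123, 8.933)
t=1.100: state=(4.952, 4.136, 8.912)
t=1.200: state=(4.173, 3.479, 8.251)
t=1.300: state=(3.619, 3.217, 7.375)
t=1.400: state=(3.368, 3.259, 6.566)
t=1.500: state=(3.383, 3.513, 5.970)
t=1.600: state=(3.608, 3.916, 5.659)
t=1.700: state=(3.978, 4.398, 5.673)
t=1.800: state=(4.416, 4.853, 6.009)
t=1.900: state=(4.812, 5.146, 6.592)
t=2.000: state=(5.046, 5.165, 7.241)
t=2.100: state=(5.040, 4.914, 7.726)
t=2.200: state=(4.820, 4.526, 7.894)
t=2.300: state=(4.498, 4.169, 7.749)
t=2.400: state=(4.200, 3.947, 7.407)
t=2.500: state=(4.009, 3.884, 7.011)
t=2.600: state=(3.951, 3.959, 6.673)
t=2.700: state=(4.016, 4.133, 6.465)
t=2.785: state=(4.143, 4.320, 6.417)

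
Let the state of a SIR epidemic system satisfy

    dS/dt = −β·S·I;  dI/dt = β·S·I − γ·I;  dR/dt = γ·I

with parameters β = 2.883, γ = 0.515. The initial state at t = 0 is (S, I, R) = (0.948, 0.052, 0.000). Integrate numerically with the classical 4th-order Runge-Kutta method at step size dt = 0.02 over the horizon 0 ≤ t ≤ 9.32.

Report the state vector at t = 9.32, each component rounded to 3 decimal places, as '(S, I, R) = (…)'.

(S, I, R) = (0.004, 0.018, 0.978)

t=0.000: state=(0.948, 0.052, 0.000)
step 1 (dt=0.02): k1=(-0.142, 0.115, 0.027), k2=(-0.145, 0.118, 0.027), k3=(-0.145, 0.118, 0.027), k4=(-0.148, 0.120, 0.028); state += dt/6·(k1+2k2+2k3+k4)
t=0.020: state=(0.945, 0.054, 0.001)
t=0.040: state=(0.942, 0.057, 0.001)
t=0.060: state=(0.939, 0.059, 0.002)
continuing one RK4 step at a time; state shown every 25 steps (Δt=0.5):
t=0.500: state=(0.830, 0.147, 0.024)
t=1.000: state=(0.597, 0.321, 0.083)
t=1.500: state=(0.331, 0.481, 0.188)
t=2.000: state=(0.158, 0.522, 0.320)
t=2.500: state=(0.077, 0.474, 0.449)
t=3.000: state=(0.041, 0.398, 0.561)
t=3.500: state=(0.024, 0.322, 0.654)
t=4.000: state=(0.016, 0.256, 0.728)
t=4.500: state=(0.012, 0.202, 0.787)
t=5.000: state=(0.009, 0.158, 0.833)
t=5.500: state=(0.007, 0.124, 0.869)
t=6.000: state=(0.006, 0.097, 0.897)
t=6.500: state=(0.006, 0.075, 0.919)
t=7.000: state=(0.005, 0.059, 0.936)
t=7.500: state=(0.005, 0.046, 0.950)
t=8.000: state=(0.004, 0.036, 0.960)
t=8.500: state=(0.004, 0.028, 0.968)
t=9.000: state=(0.004, 0.021, 0.974)
t=9.320: state=(0.004, 0.018, 0.978)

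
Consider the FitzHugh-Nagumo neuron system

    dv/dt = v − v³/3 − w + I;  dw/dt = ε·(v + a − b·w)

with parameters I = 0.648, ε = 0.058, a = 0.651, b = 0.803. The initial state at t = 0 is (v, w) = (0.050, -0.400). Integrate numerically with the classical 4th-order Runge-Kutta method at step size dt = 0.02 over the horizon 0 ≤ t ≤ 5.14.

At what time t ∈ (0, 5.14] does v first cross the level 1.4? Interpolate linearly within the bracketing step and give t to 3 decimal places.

t=0.000: state=(0.050, -0.400)
step 1 (dt=0.02): k1=(1.098, 0.059), k2=(1.108, 0.060), k3=(1.108, 0.060), k4=(1.119, 0.061); state += dt/6·(k1+2k2+2k3+k4)
t=0.020: state=(0.072, -0.399)
t=0.040: state=(0.095, -0.398)
t=0.060: state=(0.118, -0.396)
continuing one RK4 step at a time; state shown every 10 steps (Δt=0.2):
t=0.200: state=(0.291, -0.387)
t=0.400: state=(0.577, -0.371)
t=0.600: state=(0.898, -0.351)
t=0.800: state=(1.226, -0.328)
t=0.900: state=(1.379, -0.315)
next step: t=0.920: state=(1.409, -0.313) — v has crossed 1.4
linear interpolation between t=0.900 (1.37946) and t=0.920 (1.40852) → t≈0.914

t = 0.914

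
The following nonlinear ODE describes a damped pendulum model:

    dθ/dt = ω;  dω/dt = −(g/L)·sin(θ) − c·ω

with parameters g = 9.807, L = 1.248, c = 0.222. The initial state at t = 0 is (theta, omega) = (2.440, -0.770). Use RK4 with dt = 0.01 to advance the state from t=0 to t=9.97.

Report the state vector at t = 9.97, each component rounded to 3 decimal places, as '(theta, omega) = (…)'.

(theta, omega) = (0.574, 0.965)

t=0.000: state=(2.440, -0.770)
step 1 (dt=0.01): k1=(-0.770, -4.901), k2=(-0.795, -4.919), k3=(-0.795, -4.919), k4=(-0.819, -4.938); state += dt/6·(k1+2k2+2k3+k4)
t=0.010: state=(2.432, -0.819)
t=0.020: state=(2.424, -0.869)
t=0.030: state=(2.415, -0.919)
continuing one RK4 step at a time; state shown every 50 steps (Δt=0.5):
t=0.500: state=(1.329, -3.884)
t=1.000: state=(-0.962, -3.953)
t=1.500: state=(-1.929, 0.026)
t=2.000: state=(-1.004, 3.598)
t=2.500: state=(0.977, 3.128)
t=3.000: state=(1.553, -0.827)
t=3.500: state=(0.292, -3.725)
t=4.000: state=(-1.210, -1.501)
t=4.500: state=(-1.010, 2.186)
t=5.000: state=(0.489, 2.877)
t=5.500: state=(1.152, -0.429)
t=6.000: state=(0.199, -2.876)
t=6.500: state=(-0.932, -1.010)
t=7.000: state=(-0.634, 2.014)
t=7.500: state=(0.538, 1.914)
t=8.000: state=(0.803, -0.930)
t=8.500: state=(-0.123, -2.180)
t=9.000: state=(-0.767, -0.064)
t=9.500: state=(-0.213, 1.924)
t=9.970: state=(0.574, 0.965)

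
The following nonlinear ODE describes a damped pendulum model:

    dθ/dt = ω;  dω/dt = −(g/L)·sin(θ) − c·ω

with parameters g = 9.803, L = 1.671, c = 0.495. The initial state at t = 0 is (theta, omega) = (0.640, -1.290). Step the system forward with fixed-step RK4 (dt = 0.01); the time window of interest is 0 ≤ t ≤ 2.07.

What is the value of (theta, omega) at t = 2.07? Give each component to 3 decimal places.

(theta, omega) = (0.346, 0.694)

t=0.000: state=(0.640, -1.290)
step 1 (dt=0.01): k1=(-1.290, -2.865), k2=(-1.304, -2.827), k3=(-1.304, -2.827), k4=(-1.318, -2.789); state += dt/6·(k1+2k2+2k3+k4)
t=0.010: state=(0.627, -1.318)
t=0.020: state=(0.614, -1.346)
t=0.030: state=(0.600, -1.373)
continuing one RK4 step at a time; state shown every 10 steps (Δt=0.1):
t=0.100: state=(0.498, -1.537)
t=0.200: state=(0.336, -1.694)
t=0.300: state=(0.162, -1.753)
t=0.400: state=(-0.012, -1.711)
t=0.500: state=(-0.177, -1.574)
t=0.600: state=(-0.324, -1.355)
t=0.700: state=(-0.445, -1.073)
t=0.800: state=(-0.537, -0.750)
t=0.900: state=(-0.595, -0.405)
t=1.000: state=(-0.618, -0.058)
t=1.100: state=(-0.607, 0.275)
t=1.200: state=(-0.564, 0.579)
t=1.300: state=(-0.493, 0.840)
t=1.400: state=(-0.398, 1.047)
t=1.500: state=(-0.285, 1.188)
t=1.600: state=(-0.162, 1.258)
t=1.700: state=(-0.036, 1.253)
t=1.800: state=(0.086, 1.178)
t=1.900: state=(0.197, 1.040)
t=2.000: state=(0.292, 0.850)
t=2.070: state=(0.346, 0.694)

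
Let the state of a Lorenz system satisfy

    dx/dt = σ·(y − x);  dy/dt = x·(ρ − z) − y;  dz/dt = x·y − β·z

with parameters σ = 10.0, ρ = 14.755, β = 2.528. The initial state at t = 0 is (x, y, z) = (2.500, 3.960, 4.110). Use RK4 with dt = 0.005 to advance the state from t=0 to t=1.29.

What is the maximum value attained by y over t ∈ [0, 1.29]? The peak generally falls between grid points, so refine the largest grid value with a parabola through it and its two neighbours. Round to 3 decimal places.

t=0.000: state=(2.500, 3.960, 4.110)
step 1 (dt=0.005): k1=(14.600, 22.652, -0.490), k2=(14.801, 22.988, -0.199), k3=(14.805, 22.990, -0.196), k4=(15.009, 23.328, 0.101); state += dt/6·(k1+2k2+2k3+k4)
t=0.005: state=(2.574, 4.075, 4.109)
t=0.010: state=(2.650, 4.193, 4.111)
t=0.015: state=(2.728, 4.315, 4.116)
continuing one RK4 step at a time; state shown every 10 steps (Δt=0.05):
t=0.050: state=(3.342, 5.268, 4.255)
t=0.100: state=(4.445, 6.943, 4.868)
t=0.150: state=(5.842, 8.917, 6.214)
t=0.200: state=(7.479, 10.879, 8.601)
t=0.250: state=(9.123, 12.135, 12.136)
t=0.300: state=(10.297, 11.781, 16.264)
t=0.350: state=(10.450, 9.502, 19.625)
t=0.400: state=(9.388, 6.239, 20.997)
t=0.450: state=(7.516, 3.417, 20.402)
t=0.500: state=(5.501, 1.700, 18.737)
t=0.550: state=(3.817, 0.928, 16.786)
t=0.600: state=(2.621, 0.708, 14.911)
t=0.650: state=(1.871, 0.745, 13.214)
t=0.700: state=(1.457, 0.892, 11.707)
t=0.750: state=(1.276, 1.093, 10.380)
t=0.800: state=(1.256, 1.344, 9.219)
t=0.850: state=(1.355, 1.662, 8.216)
t=0.900: state=(1.560, 2.075, 7.368)
t=0.950: state=(1.874, 2.620, 6.682)
t=1.000: state=(2.315, 3.341, 6.181)
t=1.050: state=(2.912, 4.287, 5.914)
t=1.100: state=(3.702, 5.497, 5.972)
t=1.150: state=(4.716, 6.979, 6.498)
t=1.200: state=(5.957, 8.637, 7.693)
t=1.250: state=(7.352, 10.184, 9.747)
t=1.290: state=(8.443, 10.989, 12.017)
largest grid value and its neighbours: y(0.260)=12.21825, y(0.265)=12.23298, y(0.270)=12.22880
parabola through these three points peaks at t≈0.266 with y≈12.23372

max y = 12.234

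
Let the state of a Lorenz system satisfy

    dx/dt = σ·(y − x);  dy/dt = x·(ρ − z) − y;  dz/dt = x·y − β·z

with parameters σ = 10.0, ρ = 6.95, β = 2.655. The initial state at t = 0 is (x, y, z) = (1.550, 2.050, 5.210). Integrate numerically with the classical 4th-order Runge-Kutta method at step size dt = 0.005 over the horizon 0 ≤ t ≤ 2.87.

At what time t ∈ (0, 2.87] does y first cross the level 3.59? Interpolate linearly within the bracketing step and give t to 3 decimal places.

t = 0.371

t=0.000: state=(1.550, 2.050, 5.210)
step 1 (dt=0.005): k1=(5.000, 0.647, -10.655), k2=(4.891, 0.709, -10.556), k3=(4.895, 0.708, -10.557), k4=(4.791, 0.769, -10.459); state += dt/6·(k1+2k2+2k3+k4)
t=0.005: state=(1.574, 2.054, 5.157)
t=0.010: state=(1.598, 2.058, 5.105)
t=0.015: state=(1.620, 2.062, 5.055)
continuing one RK4 step at a time; state shown every 20 steps (Δt=0.1):
t=0.100: state=(1.920, 2.228, 4.324)
t=0.200: state=(2.242, 2.599, 3.757)
t=0.300: state=(2.656, 3.131, 3.499)
t=0.370: state=(3.020, 3.582, 3.515)
next step: t=0.375: state=(3.048, 3.616, 3.523) — y has crossed 3.59
linear interpolation between t=0.370 (3.58224) and t=0.375 (3.61629) → t≈0.371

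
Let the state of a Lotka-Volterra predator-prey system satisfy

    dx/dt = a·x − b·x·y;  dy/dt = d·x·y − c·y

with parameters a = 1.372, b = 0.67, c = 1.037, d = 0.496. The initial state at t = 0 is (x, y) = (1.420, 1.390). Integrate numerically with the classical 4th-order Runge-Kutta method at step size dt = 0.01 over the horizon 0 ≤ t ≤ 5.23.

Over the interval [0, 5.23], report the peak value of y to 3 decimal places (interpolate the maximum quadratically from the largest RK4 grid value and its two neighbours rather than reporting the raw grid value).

max y = 3.199

t=0.000: state=(1.420, 1.390)
step 1 (dt=0.01): k1=(0.626, -0.462), k2=(0.629, -0.460), k3=(0.629, -0.459), k4=(0.633, -0.457); state += dt/6·(k1+2k2+2k3+k4)
t=0.010: state=(1.426, 1.385)
t=0.020: state=(1.433, 1.381)
t=0.030: state=(1.439, 1.376)
continuing one RK4 step at a time; state shown every 20 steps (Δt=0.2):
t=0.200: state=(1.560, 1.309)
t=0.400: state=(1.729, 1.252)
t=0.600: state=(1.928, 1.220)
t=0.800: state=(2.156, 1.214)
t=1.000: state=(2.408, 1.237)
t=1.200: state=(2.675, 1.293)
t=1.400: state=(2.943, 1.389)
t=1.600: state=(3.186, 1.530)
t=1.800: state=(3.373, 1.723)
t=2.000: state=(3.468, 1.967)
t=2.200: state=(3.440, 2.255)
t=2.400: state=(3.278, 2.560)
t=2.600: state=(3.002, 2.843)
t=2.800: state=(2.657, 3.060)
t=3.000: state=(2.299, 3.179)
t=3.200: state=(1.972, 3.192)
t=3.400: state=(1.699, 3.111)
t=3.600: state=(1.487, 2.959)
t=3.800: state=(1.333, 2.765)
t=4.000: state=(1.228, 2.551)
t=4.200: state=(1.165, 2.333)
t=4.400: state=(1.137, 2.125)
t=4.600: state=(1.141, 1.933)
t=4.800: state=(1.172, 1.762)
t=5.000: state=(1.230, 1.613)
t=5.200: state=(1.315, 1.487)
t=5.230: state=(1.331, 1.470)
largest grid value and its neighbours: y(3.110)=3.19904, y(3.120)=3.19926, y(3.130)=3.19923
parabola through these three points peaks at t≈3.124 with y≈3.19928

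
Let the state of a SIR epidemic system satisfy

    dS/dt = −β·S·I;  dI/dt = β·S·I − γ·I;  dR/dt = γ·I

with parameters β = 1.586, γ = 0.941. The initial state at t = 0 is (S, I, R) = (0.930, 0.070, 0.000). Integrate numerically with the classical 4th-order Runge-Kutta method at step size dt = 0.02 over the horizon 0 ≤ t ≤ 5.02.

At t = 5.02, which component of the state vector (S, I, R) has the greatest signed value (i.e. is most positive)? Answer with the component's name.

largest component: R

t=0.000: state=(0.930, 0.070, 0.000)
step 1 (dt=0.02): k1=(-0.103, 0.037, 0.066), k2=(-0.104, 0.037, 0.066), k3=(-0.104, 0.037, 0.066), k4=(-0.104, 0.038, 0.067); state += dt/6·(k1+2k2+2k3+k4)
t=0.020: state=(0.928, 0.071, 0.001)
t=0.040: state=(0.926, 0.072, 0.003)
t=0.060: state=(0.924, 0.072, 0.004)
continuing one RK4 step at a time; state shown every 10 steps (Δt=0.2):
t=0.200: state=(0.908, 0.078, 0.014)
t=0.400: state=(0.885, 0.085, 0.029)
t=0.600: state=(0.861, 0.093, 0.046)
t=0.800: state=(0.834, 0.101, 0.064)
t=1.000: state=(0.807, 0.109, 0.084)
t=1.200: state=(0.779, 0.116, 0.105)
t=1.400: state=(0.750, 0.122, 0.128)
t=1.600: state=(0.721, 0.128, 0.151)
t=1.800: state=(0.691, 0.133, 0.176)
t=2.000: state=(0.663, 0.136, 0.201)
t=2.200: state=(0.634, 0.139, 0.227)
t=2.400: state=(0.607, 0.140, 0.253)
t=2.600: state=(0.580, 0.140, 0.280)
t=2.800: state=(0.555, 0.139, 0.306)
t=3.000: state=(0.532, 0.137, 0.332)
t=3.200: state=(0.509, 0.133, 0.357)
t=3.400: state=(0.488, 0.129, 0.382)
t=3.600: state=(0.469, 0.125, 0.406)
t=3.800: state=(0.451, 0.120, 0.429)
t=4.000: state=(0.435, 0.114, 0.451)
t=4.200: state=(0.420, 0.108, 0.472)
t=4.400: state=(0.406, 0.102, 0.492)
t=4.600: state=(0.393, 0.096, 0.510)
t=4.800: state=(0.382, 0.090, 0.528)
t=5.000: state=(0.372, 0.084, 0.544)
t=5.020: state=(0.371, 0.084, 0.546)
compare at T: S=0.371, I=0.084, R=0.546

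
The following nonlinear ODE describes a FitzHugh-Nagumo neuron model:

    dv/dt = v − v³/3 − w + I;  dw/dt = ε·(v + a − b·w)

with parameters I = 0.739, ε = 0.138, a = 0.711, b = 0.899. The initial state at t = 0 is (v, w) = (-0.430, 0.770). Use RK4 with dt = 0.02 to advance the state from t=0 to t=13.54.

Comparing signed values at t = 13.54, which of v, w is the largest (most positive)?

t=0.000: state=(-0.430, 0.770)
step 1 (dt=0.02): k1=(-0.434, -0.057), k2=(-0.437, -0.057), k3=(-0.437, -0.057), k4=(-0.440, -0.058); state += dt/6·(k1+2k2+2k3+k4)
t=0.020: state=(-0.439, 0.769)
t=0.040: state=(-0.448, 0.768)
t=0.060: state=(-0.457, 0.766)
continuing one RK4 step at a time; state shown every 25 steps (Δt=0.5):
t=0.500: state=(-0.683, 0.734)
t=1.000: state=(-0.986, 0.682)
t=1.500: state=(-1.261, 0.613)
t=2.000: state=(-1.438, 0.533)
t=2.500: state=(-1.512, 0.449)
t=3.000: state=(-1.521, 0.368)
t=3.500: state=(-1.497, 0.292)
t=4.000: state=(-1.457, 0.223)
t=4.500: state=(-1.409, 0.162)
t=5.000: state=(-1.357, 0.107)
t=5.500: state=(-1.301, 0.059)
t=6.000: state=(-1.244, 0.018)
t=6.500: state=(-1.183, -0.017)
t=7.000: state=(-1.119, -0.045)
t=7.500: state=(-1.050, -0.067)
t=8.000: state=(-0.976, -0.084)
t=8.500: state=(-0.893, -0.093)
t=9.000: state=(-0.797, -0.097)
t=9.500: state=(-0.682, -0.093)
t=10.000: state=(-0.536, -0.081)
t=10.500: state=(-0.338, -0.058)
t=11.000: state=(-0.047, -0.020)
t=11.500: state=(0.396, 0.039)
t=12.000: state=(1.004, 0.131)
t=12.500: state=(1.547, 0.257)
t=13.000: state=(1.787, 0.403)
t=13.500: state=(1.827, 0.548)
t=13.540: state=(1.827, 0.559)
compare at T: v=1.827, w=0.559

largest component: v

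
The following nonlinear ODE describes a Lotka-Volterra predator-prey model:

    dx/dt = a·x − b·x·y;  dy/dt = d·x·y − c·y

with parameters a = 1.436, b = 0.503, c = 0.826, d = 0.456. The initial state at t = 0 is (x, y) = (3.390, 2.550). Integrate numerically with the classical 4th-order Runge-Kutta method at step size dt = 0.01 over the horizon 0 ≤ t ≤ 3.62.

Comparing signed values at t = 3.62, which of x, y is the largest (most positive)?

largest component: y

t=0.000: state=(3.390, 2.550)
step 1 (dt=0.01): k1=(0.520, 1.836), k2=(0.505, 1.845), k3=(0.504, 1.845), k4=(0.489, 1.855); state += dt/6·(k1+2k2+2k3+k4)
t=0.010: state=(3.395, 2.568)
t=0.020: state=(3.400, 2.587)
t=0.030: state=(3.404, 2.606)
continuing one RK4 step at a time; state shown every 20 steps (Δt=0.2):
t=0.200: state=(3.427, 2.953)
t=0.400: state=(3.318, 3.409)
t=0.600: state=(3.065, 3.870)
t=0.800: state=(2.710, 4.271)
t=1.000: state=(2.315, 4.554)
t=1.200: state=(1.936, 4.684)
t=1.400: state=(1.610, 4.666)
t=1.600: state=(1.350, 4.524)
t=1.800: state=(1.154, 4.297)
t=2.000: state=(1.012, 4.020)
t=2.200: state=(0.913, 3.719)
t=2.400: state=(0.850, 3.416)
t=2.600: state=(0.816, 3.124)
t=2.800: state=(0.805, 2.851)
t=3.000: state=(0.816, 2.602)
t=3.200: state=(0.846, 2.379)
t=3.400: state=(0.897, 2.183)
t=3.600: state=(0.968, 2.015)
t=3.620: state=(0.976, 1.999)
compare at T: x=0.976, y=1.999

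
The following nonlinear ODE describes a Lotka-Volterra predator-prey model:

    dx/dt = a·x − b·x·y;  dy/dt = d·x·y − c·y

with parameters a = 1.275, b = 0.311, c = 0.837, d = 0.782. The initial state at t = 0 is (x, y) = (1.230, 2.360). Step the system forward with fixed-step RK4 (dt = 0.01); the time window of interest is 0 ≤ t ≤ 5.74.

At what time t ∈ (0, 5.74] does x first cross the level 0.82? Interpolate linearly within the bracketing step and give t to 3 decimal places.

t=0.000: state=(1.230, 2.360)
step 1 (dt=0.01): k1=(0.665, 0.295), k2=(0.667, 0.301), k3=(0.667, 0.301), k4=(0.668, 0.307); state += dt/6·(k1+2k2+2k3+k4)
t=0.010: state=(1.237, 2.363)
t=0.020: state=(1.243, 2.366)
t=0.030: state=(1.250, 2.369)
continuing one RK4 step at a time; state shown every 20 steps (Δt=0.2):
t=0.200: state=(1.367, 2.446)
t=0.400: state=(1.509, 2.590)
t=0.600: state=(1.647, 2.805)
t=0.800: state=(1.770, 3.100)
t=1.000: state=(1.862, 3.485)
t=1.200: state=(1.907, 3.962)
t=1.400: state=(1.891, 4.514)
t=1.600: state=(1.810, 5.104)
t=1.800: state=(1.670, 5.671)
t=2.000: state=(1.491, 6.144)
t=2.200: state=(1.299, 6.464)
t=2.400: state=(1.116, 6.603)
t=2.600: state=(0.955, 6.564)
t=2.800: state=(0.823, 6.379)
next step: t=2.810: state=(0.818, 6.366) — x has crossed 0.82
linear interpolation between t=2.800 (0.82347) and t=2.810 (0.81767) → t≈2.806

t = 2.806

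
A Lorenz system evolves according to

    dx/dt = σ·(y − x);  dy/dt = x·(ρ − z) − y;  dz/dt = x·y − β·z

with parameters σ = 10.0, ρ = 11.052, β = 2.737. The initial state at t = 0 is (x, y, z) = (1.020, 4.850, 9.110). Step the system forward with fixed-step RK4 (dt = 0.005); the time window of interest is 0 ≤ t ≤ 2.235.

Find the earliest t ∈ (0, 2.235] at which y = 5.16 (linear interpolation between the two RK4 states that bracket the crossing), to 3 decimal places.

t=0.000: state=(1.020, 4.850, 9.110)
step 1 (dt=0.005): k1=(38.300, -2.869, -19.987), k2=(37.271, -2.620, -19.394), k3=(37.303, -2.628, -19.410), k4=(36.303, -2.377, -18.833); state += dt/6·(k1+2k2+2k3+k4)
t=0.005: state=(1.206, 4.837, 9.013)
t=0.010: state=(1.383, 4.826, 8.922)
t=0.015: state=(1.551, 4.818, 8.835)
continuing one RK4 step at a time; state shown every 20 steps (Δt=0.1):
t=0.100: state=(3.461, 5.023, 7.988)
t=0.120: state=(3.755, 5.146, 7.920)
next step: t=0.125: state=(3.824, 5.179, 7.909) — y has crossed 5.16
linear interpolation between t=0.120 (5.14576) and t=0.125 (5.17941) → t≈0.122

t = 0.122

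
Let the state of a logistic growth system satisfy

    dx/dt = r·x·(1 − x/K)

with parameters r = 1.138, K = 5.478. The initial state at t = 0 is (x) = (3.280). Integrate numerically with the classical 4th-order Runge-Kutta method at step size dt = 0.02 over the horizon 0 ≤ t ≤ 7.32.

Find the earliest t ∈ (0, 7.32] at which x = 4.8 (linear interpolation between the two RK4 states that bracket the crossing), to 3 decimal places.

t=0.000: state=(3.280)
step 1 (dt=0.02): k1=(1.498), k2=(1.494), k3=(1.494), k4=(1.491); state += dt/6·(k1+2k2+2k3+k4)
t=0.020: state=(3.310)
t=0.040: state=(3.340)
t=0.060: state=(3.369)
continuing one RK4 step at a time; state shown every 25 steps (Δt=0.5):
t=0.500: state=(3.971)
t=1.000: state=(4.510)
t=1.360: state=(4.794)
next step: t=1.380: state=(4.808) — x has crossed 4.8
linear interpolation between t=1.360 (4.79449) and t=1.380 (4.80799) → t≈1.368

t = 1.368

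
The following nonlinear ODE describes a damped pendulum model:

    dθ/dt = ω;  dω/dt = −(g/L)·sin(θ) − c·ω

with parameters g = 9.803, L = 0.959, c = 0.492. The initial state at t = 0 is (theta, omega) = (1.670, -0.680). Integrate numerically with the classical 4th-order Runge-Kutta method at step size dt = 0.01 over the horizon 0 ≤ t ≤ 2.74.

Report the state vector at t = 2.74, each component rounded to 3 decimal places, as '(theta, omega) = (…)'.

t=0.000: state=(1.670, -0.680)
step 1 (dt=0.01): k1=(-0.680, -9.837), k2=(-0.729, -9.816), k3=(-0.729, -9.817), k4=(-0.778, -9.796); state += dt/6·(k1+2k2+2k3+k4)
t=0.010: state=(1.663, -0.778)
t=0.020: state=(1.654, -0.876)
t=0.030: state=(1.645, -0.973)
continuing one RK4 step at a time; state shown every 10 steps (Δt=0.1):
t=0.100: state=(1.553, -1.643)
t=0.200: state=(1.343, -2.553)
t=0.300: state=(1.046, -3.357)
t=0.400: state=(0.679, -3.951)
t=0.500: state=(0.267, -4.213)
t=0.600: state=(-0.150, -4.066)
t=0.700: state=(-0.533, -3.533)
t=0.800: state=(-0.848, -2.725)
t=0.900: state=(-1.073, -1.773)
t=1.000: state=(-1.201, -0.780)
t=1.100: state=(-1.230, 0.195)
t=1.200: state=(-1.164, 1.117)
t=1.300: state=(-1.009, 1.948)
t=1.400: state=(-0.779, 2.634)
t=1.500: state=(-0.490, 3.098)
t=1.600: state=(-0.169, 3.271)
t=1.700: state=(0.153, 3.119)
t=1.800: state=(0.445, 2.672)
t=1.900: state=(0.680, 2.007)
t=2.000: state=(0.842, 1.218)
t=2.100: state=(0.923, 0.385)
t=2.200: state=(0.920, -0.432)
t=2.300: state=(0.838, -1.183)
t=2.400: state=(0.687, -1.818)
t=2.500: state=(0.480, -2.282)
t=2.600: state=(0.238, -2.523)
t=2.700: state=(-0.016, -2.512)
t=2.740: state=(-0.115, -2.436)

(theta, omega) = (-0.115, -2.436)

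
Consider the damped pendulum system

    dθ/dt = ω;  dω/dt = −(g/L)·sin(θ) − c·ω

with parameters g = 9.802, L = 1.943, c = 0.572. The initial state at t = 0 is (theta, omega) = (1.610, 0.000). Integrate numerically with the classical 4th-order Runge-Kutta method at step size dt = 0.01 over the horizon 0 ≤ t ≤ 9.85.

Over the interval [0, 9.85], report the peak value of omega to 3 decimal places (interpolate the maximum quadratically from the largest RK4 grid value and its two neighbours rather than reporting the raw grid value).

t=0.000: state=(1.610, 0.000)
step 1 (dt=0.01): k1=(0.000, -5.041), k2=(-0.025, -5.026), k3=(-0.025, -5.027), k4=(-0.050, -5.012); state += dt/6·(k1+2k2+2k3+k4)
t=0.010: state=(1.610, -0.050)
t=0.020: state=(1.609, -0.100)
t=0.030: state=(1.608, -0.150)
continuing one RK4 step at a time; state shown every 50 steps (Δt=0.5):
t=0.500: state=(1.041, -2.130)
t=1.000: state=(-0.210, -2.390)
t=1.500: state=(-0.957, -0.439)
t=2.000: state=(-0.684, 1.367)
t=2.500: state=(0.138, 1.577)
t=3.000: state=(0.624, 0.240)
t=3.500: state=(0.403, -0.981)
t=4.000: state=(-0.146, -0.985)
t=4.500: state=(-0.417, -0.034)
t=5.000: state=(-0.218, 0.713)
t=5.500: state=(0.144, 0.585)
t=6.000: state=(0.275, -0.083)
t=6.500: state=(0.105, -0.505)
t=7.000: state=(-0.126, -0.327)
t=7.500: state=(-0.175, 0.128)
t=8.000: state=(-0.040, 0.344)
t=8.500: state=(0.101, 0.168)
t=9.000: state=(0.107, -0.130)
t=9.500: state=(0.007, -0.226)
t=9.850: state=(-0.060, -0.136)
largest grid value and its neighbours: omega(2.290)=1.74236, omega(2.300)=1.74279, omega(2.310)=1.74236
parabola through these three points peaks at t≈2.300 with omega≈1.74279

max omega = 1.743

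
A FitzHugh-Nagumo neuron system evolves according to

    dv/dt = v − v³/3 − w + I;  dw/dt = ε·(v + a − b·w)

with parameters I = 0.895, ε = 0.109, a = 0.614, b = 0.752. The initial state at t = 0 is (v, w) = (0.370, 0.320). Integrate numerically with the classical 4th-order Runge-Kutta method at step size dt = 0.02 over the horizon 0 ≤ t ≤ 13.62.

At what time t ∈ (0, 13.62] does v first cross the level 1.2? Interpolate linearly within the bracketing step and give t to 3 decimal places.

t=0.000: state=(0.370, 0.320)
step 1 (dt=0.02): k1=(0.928, 0.081), k2=(0.935, 0.082), k3=(0.935, 0.082), k4=(0.942, 0.083); state += dt/6·(k1+2k2+2k3+k4)
t=0.020: state=(0.389, 0.322)
t=0.040: state=(0.408, 0.323)
t=0.060: state=(0.427, 0.325)
continuing one RK4 step at a time; state shown every 25 steps (Δt=0.5):
t=0.500: state=(0.911, 0.374)
t=0.740: state=(1.189, 0.410)
next step: t=0.760: state=(1.211, 0.413) — v has crossed 1.2
linear interpolation between t=0.740 (1.18922) and t=0.760 (1.21137) → t≈0.750

t = 0.750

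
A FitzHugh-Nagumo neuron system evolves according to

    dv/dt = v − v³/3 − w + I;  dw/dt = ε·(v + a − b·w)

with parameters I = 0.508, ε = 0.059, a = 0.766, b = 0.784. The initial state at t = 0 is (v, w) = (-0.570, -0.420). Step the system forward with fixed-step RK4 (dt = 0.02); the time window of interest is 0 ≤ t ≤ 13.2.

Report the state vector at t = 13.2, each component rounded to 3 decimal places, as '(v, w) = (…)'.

t=0.000: state=(-0.570, -0.420)
step 1 (dt=0.02): k1=(0.420, 0.031), k2=(0.422, 0.031), k3=(0.422, 0.031), k4=(0.425, 0.031); state += dt/6·(k1+2k2+2k3+k4)
t=0.020: state=(-0.562, -0.419)
t=0.040: state=(-0.553, -0.419)
t=0.060: state=(-0.544, -0.418)
continuing one RK4 step at a time; state shown every 25 steps (Δt=0.5):
t=0.500: state=(-0.320, -0.401)
t=1.000: state=(0.057, -0.374)
t=1.500: state=(0.642, -0.333)
t=2.000: state=(1.360, -0.274)
t=2.500: state=(1.818, -0.198)
t=3.000: state=(1.952, -0.116)
t=3.500: state=(1.964, -0.034)
t=4.000: state=(1.946, 0.047)
t=4.500: state=(1.920, 0.124)
t=5.000: state=(1.892, 0.199)
t=5.500: state=(1.863, 0.272)
t=6.000: state=(1.835, 0.342)
t=6.500: state=(1.806, 0.409)
t=7.000: state=(1.776, 0.475)
t=7.500: state=(1.747, 0.538)
t=8.000: state=(1.717, 0.598)
t=8.500: state=(1.687, 0.656)
t=9.000: state=(1.656, 0.712)
t=9.500: state=(1.625, 0.766)
t=10.000: state=(1.593, 0.818)
t=10.500: state=(1.560, 0.868)
t=11.000: state=(1.527, 0.915)
t=11.500: state=(1.493, 0.961)
t=12.000: state=(1.458, 1.004)
t=12.500: state=(1.422, 1.045)
t=13.000: state=(1.384, 1.085)
t=13.200: state=(1.369, 1.100)

(v, w) = (1.369, 1.100)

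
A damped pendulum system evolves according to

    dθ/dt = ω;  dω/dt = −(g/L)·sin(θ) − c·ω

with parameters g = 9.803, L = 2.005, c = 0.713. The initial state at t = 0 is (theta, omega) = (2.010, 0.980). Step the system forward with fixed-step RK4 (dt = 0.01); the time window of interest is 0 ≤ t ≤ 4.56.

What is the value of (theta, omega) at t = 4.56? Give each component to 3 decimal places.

t=0.000: state=(2.010, 0.980)
step 1 (dt=0.01): k1=(0.980, -5.124), k2=(0.954, -5.095), k3=(0.955, -5.096), k4=(0.929, -5.068); state += dt/6·(k1+2k2+2k3+k4)
t=0.010: state=(2.020, 0.929)
t=0.020: state=(2.029, 0.879)
t=0.030: state=(2.037, 0.829)
continuing one RK4 step at a time; state shown every 20 steps (Δt=0.2):
t=0.200: state=(2.110, 0.053)
t=0.400: state=(2.040, -0.746)
t=0.600: state=(1.815, -1.496)
t=0.800: state=(1.444, -2.201)
t=1.000: state=(0.945, -2.749)
t=1.200: state=(0.369, -2.929)
t=1.400: state=(-0.193, -2.608)
t=1.600: state=(-0.647, -1.879)
t=1.800: state=(-0.933, -0.972)
t=2.000: state=(-1.037, -0.076)
t=2.200: state=(-0.971, 0.708)
t=2.400: state=(-0.765, 1.313)
t=2.600: state=(-0.463, 1.663)
t=2.800: state=(-0.121, 1.700)
t=3.000: state=(0.197, 1.432)
t=3.200: state=(0.437, 0.949)
t=3.400: state=(0.570, 0.374)
t=3.600: state=(0.588, -0.182)
t=3.800: state=(0.504, -0.636)
t=4.000: state=(0.345, -0.929)
t=4.200: state=(0.146, -1.026)
t=4.400: state=(-0.053, -0.928)
t=4.560: state=(-0.187, -0.737)

(theta, omega) = (-0.187, -0.737)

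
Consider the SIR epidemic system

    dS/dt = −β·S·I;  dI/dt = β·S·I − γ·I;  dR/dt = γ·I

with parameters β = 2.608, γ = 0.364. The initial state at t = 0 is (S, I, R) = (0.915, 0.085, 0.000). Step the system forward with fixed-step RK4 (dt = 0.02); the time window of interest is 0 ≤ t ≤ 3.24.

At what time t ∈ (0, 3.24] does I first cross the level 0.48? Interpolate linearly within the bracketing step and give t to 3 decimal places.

t=0.000: state=(0.915, 0.085, 0.000)
step 1 (dt=0.02): k1=(-0.203, 0.172, 0.031), k2=(-0.206, 0.175, 0.032), k3=(-0.207, 0.175, 0.032), k4=(-0.210, 0.178, 0.032); state += dt/6·(k1+2k2+2k3+k4)
t=0.020: state=(0.911, 0.088, 0.001)
t=0.040: state=(0.907, 0.092, 0.001)
t=0.060: state=(0.902, 0.096, 0.002)
continuing one RK4 step at a time; state shown every 10 steps (Δt=0.2):
t=0.200: state=(0.867, 0.126, 0.008)
t=0.400: state=(0.800, 0.181, 0.019)
t=0.600: state=(0.716, 0.250, 0.034)
t=0.800: state=(0.616, 0.329, 0.055)
t=1.000: state=(0.508, 0.410, 0.082)
t=1.180: state=(0.412, 0.477, 0.111)
next step: t=1.200: state=(0.402, 0.483, 0.115) — I has crossed 0.48
linear interpolation between t=1.180 (0.47660) and t=1.200 (0.48330) → t≈1.190

t = 1.190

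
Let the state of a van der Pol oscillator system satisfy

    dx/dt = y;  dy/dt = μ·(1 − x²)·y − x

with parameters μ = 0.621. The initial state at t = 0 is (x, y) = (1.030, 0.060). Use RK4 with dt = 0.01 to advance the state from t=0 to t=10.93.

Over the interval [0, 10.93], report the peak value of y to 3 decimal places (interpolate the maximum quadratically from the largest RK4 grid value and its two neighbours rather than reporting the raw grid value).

t=0.000: state=(1.030, 0.060)
step 1 (dt=0.01): k1=(0.060, -1.032), k2=(0.055, -1.032), k3=(0.055, -1.032), k4=(0.050, -1.032); state += dt/6·(k1+2k2+2k3+k4)
t=0.010: state=(1.031, 0.050)
t=0.020: state=(1.031, 0.039)
t=0.030: state=(1.031, 0.029)
continuing one RK4 step at a time; state shown every 50 steps (Δt=0.5):
t=0.500: state=(0.933, -0.443)
t=1.000: state=(0.591, -0.921)
t=1.500: state=(0.010, -1.400)
t=2.000: state=(-0.767, -1.604)
t=2.500: state=(-1.438, -0.933)
t=3.000: state=(-1.650, 0.042)
t=3.500: state=(-1.460, 0.665)
t=4.000: state=(-1.009, 1.141)
t=4.500: state=(-0.302, 1.712)
t=5.000: state=(0.693, 2.168)
t=5.500: state=(1.632, 1.320)
t=6.000: state=(1.934, -0.010)
t=6.500: state=(1.745, -0.663)
t=7.000: state=(1.311, -1.071)
t=7.500: state=(0.658, -1.571)
t=8.000: state=(-0.288, -2.201)
t=8.500: state=(-1.392, -1.908)
t=9.000: state=(-1.964, -0.381)
t=9.500: state=(-1.902, 0.498)
t=10.000: state=(-1.540, 0.924)
t=10.500: state=(-0.977, 1.349)
t=10.930: state=(-0.291, 1.867)
largest grid value and its neighbours: y(4.990)=2.16777, y(5.000)=2.16814, y(5.010)=2.16789
parabola through these three points peaks at t≈5.001 with y≈2.16814

max y = 2.168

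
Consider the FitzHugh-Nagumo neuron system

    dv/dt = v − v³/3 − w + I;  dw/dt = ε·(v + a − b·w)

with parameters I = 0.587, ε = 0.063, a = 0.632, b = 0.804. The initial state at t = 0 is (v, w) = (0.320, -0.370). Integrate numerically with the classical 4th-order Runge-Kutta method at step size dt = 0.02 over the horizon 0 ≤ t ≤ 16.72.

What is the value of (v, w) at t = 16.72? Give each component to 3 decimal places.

t=0.000: state=(0.320, -0.370)
step 1 (dt=0.02): k1=(1.266, 0.079), k2=(1.277, 0.079), k3=(1.277, 0.079), k4=(1.287, 0.080); state += dt/6·(k1+2k2+2k3+k4)
t=0.020: state=(0.346, -0.368)
t=0.040: state=(0.371, -0.367)
t=0.060: state=(0.398, -0.365)
continuing one RK4 step at a time; state shown every 50 steps (Δt=1):
t=1.000: state=(1.706, -0.248)
t=2.000: state=(1.998, -0.079)
t=3.000: state=(1.962, 0.085)
t=4.000: state=(1.907, 0.239)
t=5.000: state=(1.851, 0.381)
t=6.000: state=(1.794, 0.513)
t=7.000: state=(1.737, 0.635)
t=8.000: state=(1.679, 0.747)
t=9.000: state=(1.619, 0.851)
t=10.000: state=(1.559, 0.945)
t=11.000: state=(1.496, 1.031)
t=12.000: state=(1.430, 1.109)
t=13.000: state=(1.361, 1.179)
t=14.000: state=(1.287, 1.241)
t=15.000: state=(1.206, 1.295)
t=16.000: state=(1.113, 1.341)
t=16.720: state=(1.035, 1.369)

(v, w) = (1.035, 1.369)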